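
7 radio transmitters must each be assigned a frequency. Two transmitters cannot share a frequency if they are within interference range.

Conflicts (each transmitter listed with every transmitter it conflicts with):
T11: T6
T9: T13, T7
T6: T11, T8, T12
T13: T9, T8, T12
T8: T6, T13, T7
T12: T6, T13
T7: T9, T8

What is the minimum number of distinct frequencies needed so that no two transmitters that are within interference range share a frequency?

2

T8 and T7 conflict, so at least 2 frequencies are needed.
2 frequencies suffice: frequency 1 → {T11, T9, T8, T12}; frequency 2 → {T6, T13, T7}. Every pair that conflicts lands in different frequencies.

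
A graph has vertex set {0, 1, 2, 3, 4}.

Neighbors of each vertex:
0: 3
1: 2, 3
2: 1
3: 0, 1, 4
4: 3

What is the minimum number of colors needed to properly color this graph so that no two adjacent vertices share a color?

1 and 3 are adjacent, so at least 2 colors are needed.
2 colors suffice: color a → {2, 3}; color b → {0, 1, 4}. Every edge joins two different colors.

2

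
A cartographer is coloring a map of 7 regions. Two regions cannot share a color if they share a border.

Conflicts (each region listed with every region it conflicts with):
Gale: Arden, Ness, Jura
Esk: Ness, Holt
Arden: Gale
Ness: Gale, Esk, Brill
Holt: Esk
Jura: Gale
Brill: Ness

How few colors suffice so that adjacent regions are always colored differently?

Gale and Jura conflict, so at least 2 colors are needed.
2 colors suffice: color 1 → {Arden, Ness, Holt, Jura}; color 2 → {Gale, Esk, Brill}. Every pair that conflicts lands in different colors.

2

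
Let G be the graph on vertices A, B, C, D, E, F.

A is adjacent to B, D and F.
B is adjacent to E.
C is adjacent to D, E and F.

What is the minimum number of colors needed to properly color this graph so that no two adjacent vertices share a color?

3

The cycle F-C-E-B-A-F has odd length 5, so it cannot be 2-colored; at least 3 colors are needed.
A valid assignment using 3 colors: A=1, B=3, C=1, D=2, E=2, F=2. No two adjacent vertices share a color.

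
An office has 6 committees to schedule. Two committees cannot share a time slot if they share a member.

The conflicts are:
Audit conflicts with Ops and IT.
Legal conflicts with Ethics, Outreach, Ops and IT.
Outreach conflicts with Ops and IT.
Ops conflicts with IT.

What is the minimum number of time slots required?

Legal, Outreach, Ops, IT pairwise conflict, so at least 4 time slots are needed.
4 time slots suffice: time slot 1 → {Ethics, Ops}; time slot 2 → {Audit, Legal}; time slot 3 → {IT}; time slot 4 → {Outreach}. No two conflicting committees share a time slot.

4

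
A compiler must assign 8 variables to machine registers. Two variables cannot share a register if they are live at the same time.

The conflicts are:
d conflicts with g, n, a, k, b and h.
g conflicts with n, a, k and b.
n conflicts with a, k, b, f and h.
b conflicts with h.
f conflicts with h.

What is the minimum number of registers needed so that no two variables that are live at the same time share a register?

4

d, g, n, b pairwise conflict, so at least 4 registers are needed.
Using 4 registers: d=2, g=3, n=1, a=4, k=4, b=4, f=2, h=3. No two conflicting variables share a register.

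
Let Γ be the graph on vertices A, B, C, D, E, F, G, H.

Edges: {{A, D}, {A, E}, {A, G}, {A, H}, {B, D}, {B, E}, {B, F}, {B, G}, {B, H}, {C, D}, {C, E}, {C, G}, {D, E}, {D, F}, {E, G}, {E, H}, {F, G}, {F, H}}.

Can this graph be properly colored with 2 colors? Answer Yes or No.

A, D, E are mutually adjacent, so at least 3 colors are needed.
So 2 colors are not enough.

No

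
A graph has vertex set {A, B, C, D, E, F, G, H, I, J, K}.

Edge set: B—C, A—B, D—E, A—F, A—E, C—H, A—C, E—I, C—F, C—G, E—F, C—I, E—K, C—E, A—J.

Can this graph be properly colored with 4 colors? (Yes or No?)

The chromatic number is 4. A, C, E, F are mutually adjacent (a clique of size 4), so at least 4 colors are needed.
4 colors suffice: color 1 → {C, D, J, K}; color 2 → {B, E, G, H}; color 3 → {A, I}; color 4 → {F}.
That is already a proper 4-coloring.

Yes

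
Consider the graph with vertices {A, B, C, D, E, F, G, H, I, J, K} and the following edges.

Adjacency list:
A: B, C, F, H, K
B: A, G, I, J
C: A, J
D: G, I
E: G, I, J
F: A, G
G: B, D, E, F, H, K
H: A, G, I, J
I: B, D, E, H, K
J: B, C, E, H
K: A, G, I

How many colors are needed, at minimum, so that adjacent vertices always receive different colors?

D and I are adjacent, so at least 2 colors are needed.
2 colors suffice: A=1, B=2, C=2, D=2, E=2, F=2, G=1, H=2, I=1, J=1, K=2. No two adjacent vertices share a color.

2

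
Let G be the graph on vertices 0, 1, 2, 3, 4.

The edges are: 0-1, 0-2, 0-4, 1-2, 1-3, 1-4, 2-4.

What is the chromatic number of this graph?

0, 1, 2, 4 form a clique, so at least 4 colors are needed.
4 colors suffice: color a → {1}; color b → {2, 3}; color c → {0}; color d → {4}. No two adjacent vertices share a color.

4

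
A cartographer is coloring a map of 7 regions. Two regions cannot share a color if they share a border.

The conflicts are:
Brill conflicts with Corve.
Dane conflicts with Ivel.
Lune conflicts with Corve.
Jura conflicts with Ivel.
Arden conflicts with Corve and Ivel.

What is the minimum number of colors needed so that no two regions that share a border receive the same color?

Arden and Corve conflict, so at least 2 colors are needed.
2 colors suffice: Brill=2, Dane=2, Lune=2, Jura=2, Arden=2, Corve=1, Ivel=1. No two conflicting regions share a color.

2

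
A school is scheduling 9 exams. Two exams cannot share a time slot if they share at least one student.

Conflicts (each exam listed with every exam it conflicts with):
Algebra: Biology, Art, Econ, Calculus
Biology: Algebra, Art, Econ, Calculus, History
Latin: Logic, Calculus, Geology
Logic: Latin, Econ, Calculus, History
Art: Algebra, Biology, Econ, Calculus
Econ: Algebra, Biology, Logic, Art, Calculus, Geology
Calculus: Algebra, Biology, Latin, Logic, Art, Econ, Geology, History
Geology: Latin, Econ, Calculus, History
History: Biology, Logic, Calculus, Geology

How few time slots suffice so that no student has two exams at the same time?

5

Algebra, Biology, Art, Econ, Calculus pairwise conflict, so at least 5 time slots are needed.
5 time slots suffice: time slot 1 → {Calculus}; time slot 2 → {Latin, Econ, History}; time slot 3 → {Biology, Logic, Geology}; time slot 4 → {Art}; time slot 5 → {Algebra}. Each listed conflict is separated.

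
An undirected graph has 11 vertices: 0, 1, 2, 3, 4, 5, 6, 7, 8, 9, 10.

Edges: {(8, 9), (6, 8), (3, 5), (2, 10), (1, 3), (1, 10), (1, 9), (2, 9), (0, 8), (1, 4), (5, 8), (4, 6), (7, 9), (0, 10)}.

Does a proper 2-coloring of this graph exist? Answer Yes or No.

No

The cycle 8-0-10-2-9-8 has odd length 5, so it cannot be 2-colored; at least 3 colors are needed.
So 2 colors are not enough.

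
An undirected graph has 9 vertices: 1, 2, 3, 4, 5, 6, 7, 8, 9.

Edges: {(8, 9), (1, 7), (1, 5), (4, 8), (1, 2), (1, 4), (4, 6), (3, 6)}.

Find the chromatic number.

1 and 2 are adjacent, so at least 2 colors are needed.
One proper 2-coloring: 1=red, 2=blue, 3=blue, 4=blue, 5=blue, 6=red, 7=blue, 8=red, 9=blue. No two adjacent vertices share a color.

2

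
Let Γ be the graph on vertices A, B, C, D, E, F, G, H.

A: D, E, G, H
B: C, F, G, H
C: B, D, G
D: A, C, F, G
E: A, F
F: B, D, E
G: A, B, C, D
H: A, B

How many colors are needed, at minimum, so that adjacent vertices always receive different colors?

A, D, G are pairwise adjacent, so at least 3 colors are needed.
3 colors suffice: color 1 → {F, G, H}; color 2 → {A, C}; color 3 → {B, D, E}. Each edge has distinct colors on its endpoints.

3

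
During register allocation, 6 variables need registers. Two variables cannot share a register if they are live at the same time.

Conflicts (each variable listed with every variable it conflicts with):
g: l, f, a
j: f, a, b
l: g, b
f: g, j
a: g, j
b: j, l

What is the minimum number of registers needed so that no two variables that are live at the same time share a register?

The cycle g-a-j-b-l-g has odd length 5, so it cannot be 2-colored; at least 3 registers are needed.
3 registers suffice: register 1 → {g, j}; register 2 → {l, f, a}; register 3 → {b}. No two conflicting variables share a register.

3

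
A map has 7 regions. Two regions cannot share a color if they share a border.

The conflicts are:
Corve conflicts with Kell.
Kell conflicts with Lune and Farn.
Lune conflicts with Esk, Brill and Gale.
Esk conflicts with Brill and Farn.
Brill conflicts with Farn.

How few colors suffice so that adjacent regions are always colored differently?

3

Esk, Brill, Farn are mutually in conflict, so at least 3 colors are needed.
3 colors suffice: Corve=1, Kell=2, Lune=1, Esk=2, Brill=3, Farn=1, Gale=2. Every pair that conflicts lands in different colors.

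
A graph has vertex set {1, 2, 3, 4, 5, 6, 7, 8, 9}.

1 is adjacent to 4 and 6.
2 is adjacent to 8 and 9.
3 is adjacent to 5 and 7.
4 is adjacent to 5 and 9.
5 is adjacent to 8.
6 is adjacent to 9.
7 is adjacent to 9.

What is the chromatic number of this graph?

3

The cycle 5-3-7-9-4-5 has odd length 5, so it cannot be 2-colored; at least 3 colors are needed.
3 colors suffice: color red → {1, 5, 9}; color blue → {2, 4, 6, 7}; color green → {3, 8}. No two adjacent vertices share a color.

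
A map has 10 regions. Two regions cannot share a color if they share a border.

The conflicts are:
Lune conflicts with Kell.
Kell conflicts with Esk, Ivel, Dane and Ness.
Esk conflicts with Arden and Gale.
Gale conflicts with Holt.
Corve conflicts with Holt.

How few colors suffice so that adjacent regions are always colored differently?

Esk and Arden conflict, so at least 2 colors are needed.
2 colors suffice: color 1 → {Kell, Arden, Gale, Corve}; color 2 → {Lune, Esk, Ivel, Dane, Holt, Ness}. Every pair that conflicts lands in different colors.

2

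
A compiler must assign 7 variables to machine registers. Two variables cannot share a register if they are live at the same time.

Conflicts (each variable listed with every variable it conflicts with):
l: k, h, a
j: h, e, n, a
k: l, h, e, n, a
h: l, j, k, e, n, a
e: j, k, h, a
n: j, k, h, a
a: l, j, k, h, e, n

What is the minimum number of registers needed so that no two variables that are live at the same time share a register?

j, h, n, a are mutually in conflict, so at least 4 registers are needed.
4 registers suffice: register 1 → {a}; register 2 → {h}; register 3 → {j, k}; register 4 → {l, e, n}. No two conflicting variables share a register.

4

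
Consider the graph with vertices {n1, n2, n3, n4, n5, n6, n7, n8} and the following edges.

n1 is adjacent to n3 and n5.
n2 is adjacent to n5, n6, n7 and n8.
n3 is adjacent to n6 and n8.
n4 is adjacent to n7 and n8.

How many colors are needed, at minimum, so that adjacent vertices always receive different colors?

3

The cycle n1-n3-n8-n2-n5-n1 has odd length 5, so it cannot be 2-colored; at least 3 colors are needed.
One proper 3-coloring: n1=3, n2=1, n3=1, n4=1, n5=2, n6=2, n7=2, n8=2. No two adjacent vertices share a color.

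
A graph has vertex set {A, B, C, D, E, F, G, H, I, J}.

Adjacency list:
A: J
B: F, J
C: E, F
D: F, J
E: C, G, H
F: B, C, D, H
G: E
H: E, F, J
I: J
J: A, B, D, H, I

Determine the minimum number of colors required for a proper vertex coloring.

2

I and J are adjacent, so at least 2 colors are needed.
2 colors suffice: color red → {E, F, J}; color blue → {A, B, C, D, G, H, I}. Each edge has distinct colors on its endpoints.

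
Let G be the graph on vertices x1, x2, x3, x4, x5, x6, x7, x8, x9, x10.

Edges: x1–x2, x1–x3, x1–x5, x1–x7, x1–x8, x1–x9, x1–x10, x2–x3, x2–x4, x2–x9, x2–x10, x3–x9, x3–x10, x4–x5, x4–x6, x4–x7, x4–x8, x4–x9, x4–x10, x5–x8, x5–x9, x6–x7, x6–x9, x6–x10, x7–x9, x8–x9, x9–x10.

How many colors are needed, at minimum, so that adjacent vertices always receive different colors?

x1, x2, x3, x9, x10 form a clique, so at least 5 colors are needed.
5 colors suffice: color R → {x9}; color B → {x1, x4}; color G → {x5, x7, x10}; color Y → {x2, x6, x8}; color P → {x3}. Each edge has distinct colors on its endpoints.

5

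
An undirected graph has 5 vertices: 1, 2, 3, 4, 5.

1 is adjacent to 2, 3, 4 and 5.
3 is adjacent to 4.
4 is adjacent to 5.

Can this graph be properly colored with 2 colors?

No

1, 4, 5 form a triangle, so at least 3 colors are needed.
So 2 colors are not enough.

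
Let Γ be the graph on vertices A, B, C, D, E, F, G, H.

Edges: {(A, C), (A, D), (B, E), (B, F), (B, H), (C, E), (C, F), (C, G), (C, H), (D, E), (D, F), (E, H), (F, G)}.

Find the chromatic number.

B, E, H are pairwise adjacent, so at least 3 colors are needed.
3 colors suffice: color red → {B, C, D}; color blue → {A, E, F}; color green → {G, H}. Each edge has distinct colors on its endpoints.

3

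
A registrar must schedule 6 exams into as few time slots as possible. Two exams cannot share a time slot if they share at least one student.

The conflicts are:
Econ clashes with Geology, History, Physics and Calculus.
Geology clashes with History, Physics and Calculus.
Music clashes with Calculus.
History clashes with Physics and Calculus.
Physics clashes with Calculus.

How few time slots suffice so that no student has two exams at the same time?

5

Econ, Geology, History, Physics, Calculus are mutually in conflict, so at least 5 time slots are needed.
A valid assignment using 5 time slots: Econ=2, Geology=5, Music=2, History=3, Physics=4, Calculus=1. Each listed conflict is separated.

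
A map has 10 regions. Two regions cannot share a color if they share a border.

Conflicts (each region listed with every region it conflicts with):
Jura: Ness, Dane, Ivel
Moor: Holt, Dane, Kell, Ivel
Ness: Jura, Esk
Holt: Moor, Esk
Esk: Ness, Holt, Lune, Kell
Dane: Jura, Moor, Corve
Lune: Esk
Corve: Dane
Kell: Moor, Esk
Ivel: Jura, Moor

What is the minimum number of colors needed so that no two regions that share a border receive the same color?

2

Jura and Ness conflict, so at least 2 colors are needed.
2 colors suffice: Jura=1, Moor=1, Ness=2, Holt=2, Esk=1, Dane=2, Lune=2, Corve=1, Kell=2, Ivel=2. No two conflicting regions share a color.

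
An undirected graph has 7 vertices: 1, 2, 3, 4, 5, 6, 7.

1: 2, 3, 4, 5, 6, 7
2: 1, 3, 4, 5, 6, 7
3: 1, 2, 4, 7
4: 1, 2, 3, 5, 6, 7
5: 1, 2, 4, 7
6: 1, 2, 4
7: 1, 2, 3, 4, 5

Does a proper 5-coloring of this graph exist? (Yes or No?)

The chromatic number is 5. 1, 2, 4, 5, 7 form a clique, so at least 5 colors are needed.
5 colors suffice: color red → {4}; color blue → {1}; color green → {2}; color yellow → {6, 7}; color purple → {3, 5}.
That is already a proper 5-coloring.

Yes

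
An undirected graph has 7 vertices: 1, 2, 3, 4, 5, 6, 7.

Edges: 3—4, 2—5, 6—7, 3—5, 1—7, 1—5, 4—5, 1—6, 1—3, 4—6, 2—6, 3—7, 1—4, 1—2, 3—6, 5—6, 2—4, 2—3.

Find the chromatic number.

6

1, 2, 3, 4, 5, 6 are pairwise adjacent (a clique of size 6), so at least 6 colors are needed.
6 colors suffice: 1=a, 2=d, 3=c, 4=e, 5=f, 6=b, 7=d. Each edge has distinct colors on its endpoints.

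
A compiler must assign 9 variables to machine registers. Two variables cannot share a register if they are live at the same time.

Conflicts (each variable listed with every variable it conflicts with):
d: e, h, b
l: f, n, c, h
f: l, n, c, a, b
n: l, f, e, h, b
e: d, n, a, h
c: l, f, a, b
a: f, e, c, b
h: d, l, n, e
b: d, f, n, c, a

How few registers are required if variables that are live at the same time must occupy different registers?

f, c, a, b all conflict with each other, so at least 4 registers are needed.
Using 4 registers: d=3, l=2, f=1, n=3, e=1, c=4, a=3, h=4, b=2. Every pair that conflicts lands in different registers.

4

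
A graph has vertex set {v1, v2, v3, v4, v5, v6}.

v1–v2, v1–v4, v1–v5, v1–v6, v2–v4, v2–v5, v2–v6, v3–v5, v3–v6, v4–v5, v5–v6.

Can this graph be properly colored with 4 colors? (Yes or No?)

Yes

The chromatic number is 4. v1, v2, v5, v6 form a clique, so at least 4 colors are needed.
A valid assignment using 4 colors: v1=3, v2=4, v3=3, v4=2, v5=1, v6=2.
That is already a proper 4-coloring.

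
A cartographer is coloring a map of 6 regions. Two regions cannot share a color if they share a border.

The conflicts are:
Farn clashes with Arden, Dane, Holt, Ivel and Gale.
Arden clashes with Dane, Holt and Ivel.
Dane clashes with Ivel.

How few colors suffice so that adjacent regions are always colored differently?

Farn, Arden, Dane, Ivel are mutually in conflict, so at least 4 colors are needed.
A valid assignment using 4 colors: Farn=1, Arden=2, Dane=4, Holt=3, Ivel=3, Gale=2. No two conflicting regions share a color.

4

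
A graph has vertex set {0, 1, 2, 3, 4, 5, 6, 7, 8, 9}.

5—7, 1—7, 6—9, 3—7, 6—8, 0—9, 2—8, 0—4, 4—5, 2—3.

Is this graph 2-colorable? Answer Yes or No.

No

The cycle 2-3-7-5-4-0-9-6-8-2 has odd length 9, so it cannot be 2-colored; at least 3 colors are needed.
So 2 colors are not enough.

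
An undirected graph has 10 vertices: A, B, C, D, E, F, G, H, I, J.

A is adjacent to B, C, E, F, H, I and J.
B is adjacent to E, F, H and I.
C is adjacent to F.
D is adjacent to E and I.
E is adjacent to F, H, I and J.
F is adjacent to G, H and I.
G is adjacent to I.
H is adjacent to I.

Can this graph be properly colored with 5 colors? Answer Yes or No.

No

A, B, E, F, H, I form a clique, so at least 6 colors are needed.
So 5 colors are not enough.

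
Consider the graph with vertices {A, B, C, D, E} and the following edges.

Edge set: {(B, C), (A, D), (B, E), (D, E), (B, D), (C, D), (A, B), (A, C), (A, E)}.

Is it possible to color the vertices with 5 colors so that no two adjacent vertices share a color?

Yes

The chromatic number is 4. A, B, C, D form a clique, so at least 4 colors are needed.
4 colors suffice: color 1 → {A}; color 2 → {B}; color 3 → {D}; color 4 → {C, E}.
Since 5 ≥ 4, a proper 5-coloring certainly exists.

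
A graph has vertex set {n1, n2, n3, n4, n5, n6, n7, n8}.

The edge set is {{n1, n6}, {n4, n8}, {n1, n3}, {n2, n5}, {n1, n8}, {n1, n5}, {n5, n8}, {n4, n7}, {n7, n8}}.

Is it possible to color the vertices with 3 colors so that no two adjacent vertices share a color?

The chromatic number is 3. n1, n5, n8 are mutually adjacent, so at least 3 colors are needed.
3 colors suffice: color red → {n1, n2, n4}; color blue → {n3, n6, n8}; color green → {n5, n7}.
That is already a proper 3-coloring.

Yes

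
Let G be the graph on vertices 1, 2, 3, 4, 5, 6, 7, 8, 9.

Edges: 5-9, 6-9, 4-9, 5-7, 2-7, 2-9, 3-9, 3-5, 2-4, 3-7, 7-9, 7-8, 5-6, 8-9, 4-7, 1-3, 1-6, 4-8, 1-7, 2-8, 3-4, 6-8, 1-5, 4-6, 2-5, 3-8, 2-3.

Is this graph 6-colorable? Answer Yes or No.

The chromatic number is 6. 2, 3, 4, 7, 8, 9 are pairwise adjacent (a clique of size 6), so at least 6 colors are needed.
6 colors suffice: 1=red, 2=orange, 3=green, 4=purple, 5=yellow, 6=blue, 7=blue, 8=yellow, 9=red.
That is already a proper 6-coloring.

Yes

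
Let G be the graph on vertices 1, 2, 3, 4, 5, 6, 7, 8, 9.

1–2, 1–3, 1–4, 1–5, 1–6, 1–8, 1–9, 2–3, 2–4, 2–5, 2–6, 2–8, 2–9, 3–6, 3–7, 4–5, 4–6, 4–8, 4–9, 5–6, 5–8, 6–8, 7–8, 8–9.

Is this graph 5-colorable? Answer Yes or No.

No

1, 2, 4, 5, 6, 8 are pairwise adjacent (a clique of size 6), so at least 6 colors are needed.
So 5 colors are not enough.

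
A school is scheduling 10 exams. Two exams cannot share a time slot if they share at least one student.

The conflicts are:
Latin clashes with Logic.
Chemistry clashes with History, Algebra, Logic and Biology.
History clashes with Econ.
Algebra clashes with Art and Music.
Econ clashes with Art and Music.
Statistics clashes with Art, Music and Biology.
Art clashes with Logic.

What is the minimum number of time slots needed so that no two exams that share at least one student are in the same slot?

3

The cycle Art-Statistics-Biology-Chemistry-Logic-Art has odd length 5, so it cannot be 2-colored; at least 3 time slots are needed.
A valid assignment using 3 time slots: Latin=1, Chemistry=1, History=3, Algebra=2, Econ=2, Statistics=2, Art=1, Logic=2, Music=1, Biology=3. No two conflicting exams share a time slot.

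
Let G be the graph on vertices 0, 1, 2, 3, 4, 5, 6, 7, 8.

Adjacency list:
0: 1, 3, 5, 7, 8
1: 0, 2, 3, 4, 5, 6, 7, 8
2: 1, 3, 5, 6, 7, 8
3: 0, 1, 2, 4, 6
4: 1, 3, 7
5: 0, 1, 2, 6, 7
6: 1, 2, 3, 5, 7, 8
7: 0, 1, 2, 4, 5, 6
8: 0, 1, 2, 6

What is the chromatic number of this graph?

1, 2, 5, 6, 7 are mutually adjacent (a clique of size 5), so at least 5 colors are needed.
5 colors suffice: color red → {1}; color blue → {0, 4, 6}; color green → {2}; color yellow → {3, 7, 8}; color purple → {5}. Every edge joins two different colors.

5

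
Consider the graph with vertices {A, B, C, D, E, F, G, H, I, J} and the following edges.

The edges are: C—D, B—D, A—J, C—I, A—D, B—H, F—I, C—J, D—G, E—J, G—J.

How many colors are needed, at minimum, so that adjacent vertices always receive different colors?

2

D and G are adjacent, so at least 2 colors are needed.
One proper 2-coloring: A=blue, B=blue, C=blue, D=red, E=blue, F=blue, G=blue, H=red, I=red, J=red. Every edge joins two different colors.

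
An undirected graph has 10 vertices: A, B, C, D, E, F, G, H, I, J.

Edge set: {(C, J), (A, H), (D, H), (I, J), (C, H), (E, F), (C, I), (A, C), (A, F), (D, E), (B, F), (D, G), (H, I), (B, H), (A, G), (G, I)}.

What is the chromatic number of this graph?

A, C, H form a triangle, so at least 3 colors are needed.
A valid assignment using 3 colors: A=blue, B=blue, C=green, D=blue, E=green, F=red, G=red, H=red, I=blue, J=red. Each edge has distinct colors on its endpoints.

3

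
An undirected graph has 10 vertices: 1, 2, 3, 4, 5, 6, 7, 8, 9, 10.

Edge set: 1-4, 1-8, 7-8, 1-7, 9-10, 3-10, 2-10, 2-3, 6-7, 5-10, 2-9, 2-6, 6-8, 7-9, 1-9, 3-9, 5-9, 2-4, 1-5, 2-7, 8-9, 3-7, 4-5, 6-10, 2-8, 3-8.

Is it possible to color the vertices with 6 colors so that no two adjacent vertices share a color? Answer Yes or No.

Yes

The chromatic number is 5. 2, 3, 7, 8, 9 are mutually adjacent (a clique of size 5), so at least 5 colors are needed.
5 colors suffice: 1=a, 2=a, 3=e, 4=b, 5=d, 6=b, 7=c, 8=d, 9=b, 10=c.
Since 6 ≥ 5, a proper 6-coloring certainly exists.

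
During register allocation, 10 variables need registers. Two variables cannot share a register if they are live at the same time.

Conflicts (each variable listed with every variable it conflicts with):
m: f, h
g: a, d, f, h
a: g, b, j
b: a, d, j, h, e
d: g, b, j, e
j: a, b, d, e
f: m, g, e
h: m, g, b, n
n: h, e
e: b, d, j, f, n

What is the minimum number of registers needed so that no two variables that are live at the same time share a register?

4

b, d, j, e pairwise conflict, so at least 4 registers are needed.
4 registers suffice: register 1 → {m, g, b, n}; register 2 → {a, h, e}; register 3 → {d, f}; register 4 → {j}. Each listed conflict is separated.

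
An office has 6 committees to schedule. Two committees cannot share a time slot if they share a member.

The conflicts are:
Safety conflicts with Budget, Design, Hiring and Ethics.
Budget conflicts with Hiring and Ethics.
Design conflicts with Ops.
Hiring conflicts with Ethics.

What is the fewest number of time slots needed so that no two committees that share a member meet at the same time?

Safety, Budget, Hiring, Ethics pairwise conflict, so at least 4 time slots are needed.
4 time slots suffice: Safety=1, Budget=2, Design=2, Ops=1, Hiring=4, Ethics=3. Each listed conflict is separated.

4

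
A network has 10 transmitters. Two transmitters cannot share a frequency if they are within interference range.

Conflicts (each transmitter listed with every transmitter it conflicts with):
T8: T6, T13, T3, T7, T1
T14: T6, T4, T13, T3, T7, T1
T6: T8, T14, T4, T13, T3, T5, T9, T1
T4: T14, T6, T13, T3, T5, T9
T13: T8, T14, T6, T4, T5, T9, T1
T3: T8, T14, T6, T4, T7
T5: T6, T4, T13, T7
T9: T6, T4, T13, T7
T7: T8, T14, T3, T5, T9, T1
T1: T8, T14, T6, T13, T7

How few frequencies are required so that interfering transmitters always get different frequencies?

T14, T6, T4, T3 pairwise conflict, so at least 4 frequencies are needed.
4 frequencies suffice: T8=3, T14=3, T6=1, T4=4, T13=2, T3=2, T5=3, T9=3, T7=1, T1=4. No two conflicting transmitters share a frequency.

4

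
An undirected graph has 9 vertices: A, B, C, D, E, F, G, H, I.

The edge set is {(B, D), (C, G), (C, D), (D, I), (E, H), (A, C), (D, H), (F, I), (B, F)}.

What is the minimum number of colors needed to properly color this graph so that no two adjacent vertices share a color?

B and D are adjacent, so at least 2 colors are needed.
One proper 2-coloring: A=1, B=2, C=2, D=1, E=1, F=1, G=1, H=2, I=2. Every edge joins two different colors.

2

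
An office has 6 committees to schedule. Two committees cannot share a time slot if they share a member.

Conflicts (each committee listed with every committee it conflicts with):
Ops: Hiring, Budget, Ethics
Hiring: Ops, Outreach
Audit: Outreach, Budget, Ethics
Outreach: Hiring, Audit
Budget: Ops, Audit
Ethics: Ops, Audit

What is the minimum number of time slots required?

The cycle Budget-Ops-Hiring-Outreach-Audit-Budget has odd length 5, so it cannot be 2-colored; at least 3 time slots are needed.
3 time slots suffice: time slot 1 → {Ops, Audit}; time slot 2 → {Hiring, Budget, Ethics}; time slot 3 → {Outreach}. Every pair that conflicts lands in different time slots.

3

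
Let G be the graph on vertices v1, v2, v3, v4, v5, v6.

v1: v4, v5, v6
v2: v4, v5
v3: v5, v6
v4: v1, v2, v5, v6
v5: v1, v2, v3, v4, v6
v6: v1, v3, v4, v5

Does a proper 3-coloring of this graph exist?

v1, v4, v5, v6 are pairwise adjacent (a clique of size 4), so at least 4 colors are needed.
So 3 colors are not enough.

No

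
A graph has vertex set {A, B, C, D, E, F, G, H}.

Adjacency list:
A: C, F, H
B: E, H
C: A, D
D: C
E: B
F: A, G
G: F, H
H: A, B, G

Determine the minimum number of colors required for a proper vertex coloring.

2

A and F are adjacent, so at least 2 colors are needed.
2 colors suffice: color 1 → {A, B, D, G}; color 2 → {C, E, F, H}. Every edge joins two different colors.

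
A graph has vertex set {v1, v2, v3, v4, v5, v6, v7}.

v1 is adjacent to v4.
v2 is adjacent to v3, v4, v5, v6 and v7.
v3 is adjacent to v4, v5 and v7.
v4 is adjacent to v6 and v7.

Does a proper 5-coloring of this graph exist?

Yes

The chromatic number is 4. v2, v3, v4, v7 are mutually adjacent (a clique of size 4), so at least 4 colors are needed.
4 colors suffice: color 1 → {v4, v5}; color 2 → {v1, v2}; color 3 → {v3, v6}; color 4 → {v7}.
Since 5 ≥ 4, a proper 5-coloring certainly exists.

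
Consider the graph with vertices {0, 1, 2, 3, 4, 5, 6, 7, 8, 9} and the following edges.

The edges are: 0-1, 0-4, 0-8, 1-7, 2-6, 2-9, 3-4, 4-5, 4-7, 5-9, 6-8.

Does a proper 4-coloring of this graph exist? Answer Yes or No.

Yes

The chromatic number is 3. The cycle 8-0-4-5-9-2-6-8 has odd length 7, so it cannot be 2-colored; at least 3 colors are needed.
3 colors suffice: color red → {1, 4, 8, 9}; color blue → {0, 3, 5, 6, 7}; color green → {2}.
Since 4 ≥ 3, a proper 4-coloring certainly exists.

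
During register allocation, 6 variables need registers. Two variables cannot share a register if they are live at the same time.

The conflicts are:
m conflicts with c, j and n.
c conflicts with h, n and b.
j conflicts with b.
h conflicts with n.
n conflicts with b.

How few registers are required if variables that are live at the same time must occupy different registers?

3

c, n, b all conflict with each other, so at least 3 registers are needed.
3 registers suffice: register 1 → {c, j}; register 2 → {n}; register 3 → {m, h, b}. Every pair that conflicts lands in different registers.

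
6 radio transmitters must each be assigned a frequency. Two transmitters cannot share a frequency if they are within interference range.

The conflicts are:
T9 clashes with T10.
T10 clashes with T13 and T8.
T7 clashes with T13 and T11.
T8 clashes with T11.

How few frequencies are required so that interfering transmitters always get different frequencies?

3

The cycle T10-T13-T7-T11-T8-T10 has odd length 5, so it cannot be 2-colored; at least 3 frequencies are needed.
3 frequencies suffice: frequency 1 → {T10, T7}; frequency 2 → {T9, T13, T8}; frequency 3 → {T11}. No two conflicting transmitters share a frequency.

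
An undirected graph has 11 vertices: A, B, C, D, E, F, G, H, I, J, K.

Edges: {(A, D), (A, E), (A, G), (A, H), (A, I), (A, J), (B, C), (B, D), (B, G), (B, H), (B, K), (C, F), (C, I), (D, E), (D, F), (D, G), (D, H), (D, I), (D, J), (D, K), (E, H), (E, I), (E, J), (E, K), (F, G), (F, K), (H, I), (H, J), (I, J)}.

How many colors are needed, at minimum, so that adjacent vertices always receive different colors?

A, D, E, H, I, J are pairwise adjacent (a clique of size 6), so at least 6 colors are needed.
6 colors suffice: color 1 → {C, D}; color 2 → {B, E, F}; color 3 → {G, I, K}; color 4 → {A}; color 5 → {H}; color 6 → {J}. No two adjacent vertices share a color.

6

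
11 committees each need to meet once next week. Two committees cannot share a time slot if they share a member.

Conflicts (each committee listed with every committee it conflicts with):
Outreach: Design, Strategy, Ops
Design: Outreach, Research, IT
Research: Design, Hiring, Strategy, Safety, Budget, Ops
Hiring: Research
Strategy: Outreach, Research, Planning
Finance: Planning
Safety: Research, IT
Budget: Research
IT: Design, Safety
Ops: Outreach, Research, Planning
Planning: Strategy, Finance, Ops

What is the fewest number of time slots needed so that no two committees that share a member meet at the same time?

2

Research and Strategy conflict, so at least 2 time slots are needed.
2 time slots suffice: time slot 1 → {Outreach, Research, IT, Planning}; time slot 2 → {Design, Hiring, Strategy, Finance, Safety, Budget, Ops}. Each listed conflict is separated.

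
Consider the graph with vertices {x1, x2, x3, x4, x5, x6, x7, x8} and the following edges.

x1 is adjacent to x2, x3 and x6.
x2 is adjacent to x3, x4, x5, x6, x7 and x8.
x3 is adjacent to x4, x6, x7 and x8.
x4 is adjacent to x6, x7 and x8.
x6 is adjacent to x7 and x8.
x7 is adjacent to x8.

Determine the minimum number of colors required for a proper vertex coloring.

x2, x3, x4, x6, x7, x8 form a clique, so at least 6 colors are needed.
6 colors suffice: x1=4, x2=1, x3=2, x4=6, x5=2, x6=3, x7=5, x8=4. Every edge joins two different colors.

6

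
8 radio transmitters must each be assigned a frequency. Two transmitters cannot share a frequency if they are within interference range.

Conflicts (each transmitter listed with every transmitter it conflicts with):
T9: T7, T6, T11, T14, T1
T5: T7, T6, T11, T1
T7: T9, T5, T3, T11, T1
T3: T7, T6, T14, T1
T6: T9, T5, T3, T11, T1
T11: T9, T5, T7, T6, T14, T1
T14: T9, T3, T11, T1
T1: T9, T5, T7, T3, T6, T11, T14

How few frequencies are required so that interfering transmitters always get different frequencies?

T9, T11, T14, T1 pairwise conflict, so at least 4 frequencies are needed.
4 frequencies suffice: frequency 1 → {T1}; frequency 2 → {T3, T11}; frequency 3 → {T9, T5}; frequency 4 → {T7, T6, T14}. Each listed conflict is separated.

4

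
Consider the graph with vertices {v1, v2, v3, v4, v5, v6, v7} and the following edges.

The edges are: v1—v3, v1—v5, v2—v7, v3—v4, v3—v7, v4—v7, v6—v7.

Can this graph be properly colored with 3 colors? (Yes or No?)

The chromatic number is 3. v3, v4, v7 are mutually adjacent, so at least 3 colors are needed.
3 colors suffice: v1=1, v2=2, v3=2, v4=3, v5=2, v6=2, v7=1.
That is already a proper 3-coloring.

Yes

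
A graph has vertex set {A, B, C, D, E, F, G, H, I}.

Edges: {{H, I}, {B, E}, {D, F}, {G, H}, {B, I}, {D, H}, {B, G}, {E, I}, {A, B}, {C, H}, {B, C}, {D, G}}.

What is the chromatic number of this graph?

3

D, G, H form a triangle, so at least 3 colors are needed.
3 colors suffice: color 1 → {B, F, H}; color 2 → {A, C, D, I}; color 3 → {E, G}. No two adjacent vertices share a color.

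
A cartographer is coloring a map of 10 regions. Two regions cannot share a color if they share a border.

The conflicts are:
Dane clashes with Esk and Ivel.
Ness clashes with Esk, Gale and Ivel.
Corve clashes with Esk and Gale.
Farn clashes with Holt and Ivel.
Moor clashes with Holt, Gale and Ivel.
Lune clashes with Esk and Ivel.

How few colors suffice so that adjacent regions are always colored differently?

2

Ness and Ivel conflict, so at least 2 colors are needed.
A valid assignment using 2 colors: Dane=2, Ness=2, Corve=2, Farn=2, Moor=2, Lune=2, Esk=1, Holt=1, Gale=1, Ivel=1. Every pair that conflicts lands in different colors.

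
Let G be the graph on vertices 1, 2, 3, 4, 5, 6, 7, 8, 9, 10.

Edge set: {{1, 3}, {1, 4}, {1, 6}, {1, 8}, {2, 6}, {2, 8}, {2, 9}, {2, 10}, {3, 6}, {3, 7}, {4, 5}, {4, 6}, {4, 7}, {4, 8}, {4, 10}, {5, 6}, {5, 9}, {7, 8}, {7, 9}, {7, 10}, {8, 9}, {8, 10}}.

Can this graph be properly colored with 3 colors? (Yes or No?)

No

4, 7, 8, 10 are pairwise adjacent (a clique of size 4), so at least 4 colors are needed.
So 3 colors are not enough.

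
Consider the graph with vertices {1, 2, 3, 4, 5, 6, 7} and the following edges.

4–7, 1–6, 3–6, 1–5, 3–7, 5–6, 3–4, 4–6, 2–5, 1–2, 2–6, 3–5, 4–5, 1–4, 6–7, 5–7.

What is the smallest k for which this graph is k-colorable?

5

3, 4, 5, 6, 7 are pairwise adjacent (a clique of size 5), so at least 5 colors are needed.
5 colors suffice: color red → {5}; color blue → {6}; color green → {2, 4}; color yellow → {1, 3}; color purple → {7}. No two adjacent vertices share a color.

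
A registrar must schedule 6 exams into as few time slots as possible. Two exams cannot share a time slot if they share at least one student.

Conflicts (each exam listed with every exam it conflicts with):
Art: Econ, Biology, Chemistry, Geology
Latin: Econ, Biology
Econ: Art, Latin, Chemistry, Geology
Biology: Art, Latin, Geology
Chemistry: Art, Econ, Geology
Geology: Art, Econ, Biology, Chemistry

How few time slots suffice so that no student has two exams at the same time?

4

Art, Econ, Chemistry, Geology all conflict with each other, so at least 4 time slots are needed.
Using 4 time slots: Art=2, Latin=1, Econ=3, Biology=3, Chemistry=4, Geology=1. Each listed conflict is separated.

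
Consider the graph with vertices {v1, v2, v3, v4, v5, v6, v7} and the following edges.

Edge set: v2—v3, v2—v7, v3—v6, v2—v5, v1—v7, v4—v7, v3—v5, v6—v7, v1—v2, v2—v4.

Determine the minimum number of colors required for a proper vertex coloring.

v1, v2, v7 are pairwise adjacent, so at least 3 colors are needed.
3 colors suffice: color 1 → {v2, v6}; color 2 → {v3, v7}; color 3 → {v1, v4, v5}. Each edge has distinct colors on its endpoints.

3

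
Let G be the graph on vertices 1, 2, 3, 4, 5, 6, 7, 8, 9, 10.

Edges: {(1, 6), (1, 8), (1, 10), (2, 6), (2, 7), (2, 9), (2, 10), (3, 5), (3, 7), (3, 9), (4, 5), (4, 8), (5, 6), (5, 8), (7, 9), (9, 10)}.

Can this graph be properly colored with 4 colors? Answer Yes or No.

Yes

The chromatic number is 3. 2, 9, 10 are pairwise adjacent, so at least 3 colors are needed.
3 colors suffice: color red → {1, 5, 9}; color blue → {2, 3, 8}; color green → {4, 6, 7, 10}.
Since 4 ≥ 3, a proper 4-coloring certainly exists.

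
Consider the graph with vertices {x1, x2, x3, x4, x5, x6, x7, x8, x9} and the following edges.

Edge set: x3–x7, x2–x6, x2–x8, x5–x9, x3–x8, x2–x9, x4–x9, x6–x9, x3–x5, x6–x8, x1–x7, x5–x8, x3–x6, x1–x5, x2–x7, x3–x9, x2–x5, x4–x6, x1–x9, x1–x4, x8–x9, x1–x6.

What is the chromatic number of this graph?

4

x3, x6, x8, x9 are mutually adjacent (a clique of size 4), so at least 4 colors are needed.
4 colors suffice: color red → {x7, x9}; color blue → {x5, x6}; color green → {x1, x2, x3}; color yellow → {x4, x8}. No two adjacent vertices share a color.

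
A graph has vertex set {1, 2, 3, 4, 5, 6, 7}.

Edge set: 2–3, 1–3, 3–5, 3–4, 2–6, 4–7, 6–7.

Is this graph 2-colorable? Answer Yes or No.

The cycle 3-4-7-6-2-3 has odd length 5, so it cannot be 2-colored; at least 3 colors are needed.
So 2 colors are not enough.

No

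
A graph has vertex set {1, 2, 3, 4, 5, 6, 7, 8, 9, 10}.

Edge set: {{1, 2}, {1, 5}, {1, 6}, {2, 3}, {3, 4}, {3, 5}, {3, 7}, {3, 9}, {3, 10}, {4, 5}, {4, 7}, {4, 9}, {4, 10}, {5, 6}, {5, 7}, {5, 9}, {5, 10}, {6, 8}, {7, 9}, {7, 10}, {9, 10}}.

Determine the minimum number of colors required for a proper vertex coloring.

3, 4, 5, 7, 9, 10 form a clique, so at least 6 colors are needed.
One proper 6-coloring: 1=b, 2=a, 3=b, 4=c, 5=a, 6=c, 7=d, 8=a, 9=f, 10=e. Each edge has distinct colors on its endpoints.

6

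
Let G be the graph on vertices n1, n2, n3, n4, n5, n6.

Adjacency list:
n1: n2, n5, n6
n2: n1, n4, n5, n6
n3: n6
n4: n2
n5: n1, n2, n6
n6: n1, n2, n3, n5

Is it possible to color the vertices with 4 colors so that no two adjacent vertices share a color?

The chromatic number is 4. n1, n2, n5, n6 are mutually adjacent (a clique of size 4), so at least 4 colors are needed.
A valid assignment using 4 colors: n1=3, n2=2, n3=2, n4=1, n5=4, n6=1.
That is already a proper 4-coloring.

Yes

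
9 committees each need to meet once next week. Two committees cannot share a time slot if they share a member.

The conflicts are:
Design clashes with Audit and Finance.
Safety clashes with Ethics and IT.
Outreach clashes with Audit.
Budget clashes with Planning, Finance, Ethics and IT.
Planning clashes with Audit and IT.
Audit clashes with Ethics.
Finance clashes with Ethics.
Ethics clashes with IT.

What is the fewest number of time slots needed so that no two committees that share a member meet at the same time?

3

Budget, Finance, Ethics all conflict with each other, so at least 3 time slots are needed.
3 time slots suffice: time slot 1 → {Design, Outreach, Planning, Ethics}; time slot 2 → {Safety, Budget, Audit}; time slot 3 → {Finance, IT}. No two conflicting committees share a time slot.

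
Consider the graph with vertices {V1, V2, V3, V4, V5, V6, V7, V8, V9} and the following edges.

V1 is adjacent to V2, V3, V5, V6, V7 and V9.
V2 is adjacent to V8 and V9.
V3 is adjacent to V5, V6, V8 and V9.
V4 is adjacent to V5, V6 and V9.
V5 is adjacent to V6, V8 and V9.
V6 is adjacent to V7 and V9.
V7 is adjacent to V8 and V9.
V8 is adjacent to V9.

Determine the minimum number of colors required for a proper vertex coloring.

5

V1, V3, V5, V6, V9 are mutually adjacent (a clique of size 5), so at least 5 colors are needed.
5 colors suffice: color red → {V9}; color blue → {V2, V5, V7}; color green → {V6, V8}; color yellow → {V1, V4}; color purple → {V3}. Every edge joins two different colors.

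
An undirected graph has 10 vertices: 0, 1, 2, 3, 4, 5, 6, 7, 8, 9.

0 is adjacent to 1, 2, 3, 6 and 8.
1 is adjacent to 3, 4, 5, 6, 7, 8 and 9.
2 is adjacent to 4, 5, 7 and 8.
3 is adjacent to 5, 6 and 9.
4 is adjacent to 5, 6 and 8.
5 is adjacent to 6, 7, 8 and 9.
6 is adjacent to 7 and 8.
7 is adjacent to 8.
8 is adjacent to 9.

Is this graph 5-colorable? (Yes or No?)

The chromatic number is 5. 1, 5, 6, 7, 8 are pairwise adjacent (a clique of size 5), so at least 5 colors are needed.
5 colors suffice: 0=red, 1=blue, 2=blue, 3=green, 4=purple, 5=red, 6=yellow, 7=purple, 8=green, 9=yellow.
That is already a proper 5-coloring.

Yes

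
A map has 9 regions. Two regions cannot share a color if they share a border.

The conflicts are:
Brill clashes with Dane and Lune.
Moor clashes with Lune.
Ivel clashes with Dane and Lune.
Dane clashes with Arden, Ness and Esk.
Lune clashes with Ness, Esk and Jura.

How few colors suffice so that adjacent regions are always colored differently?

2

Lune and Esk conflict, so at least 2 colors are needed.
A valid assignment using 2 colors: Brill=2, Moor=2, Ivel=2, Dane=1, Arden=2, Lune=1, Ness=2, Esk=2, Jura=2. Each listed conflict is separated.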